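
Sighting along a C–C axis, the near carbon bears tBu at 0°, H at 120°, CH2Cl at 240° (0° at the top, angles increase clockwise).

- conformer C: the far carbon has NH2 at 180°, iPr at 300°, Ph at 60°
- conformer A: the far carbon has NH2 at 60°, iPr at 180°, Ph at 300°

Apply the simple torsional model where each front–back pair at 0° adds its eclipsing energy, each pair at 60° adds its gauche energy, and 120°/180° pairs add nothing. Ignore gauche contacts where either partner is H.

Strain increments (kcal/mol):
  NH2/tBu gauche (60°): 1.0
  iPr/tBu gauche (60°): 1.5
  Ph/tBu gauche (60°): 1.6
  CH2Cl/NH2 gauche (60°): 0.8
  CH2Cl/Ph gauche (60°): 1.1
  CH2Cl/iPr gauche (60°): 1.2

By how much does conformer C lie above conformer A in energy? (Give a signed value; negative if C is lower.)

+0.2 kcal/mol

C is staggered. tBu at 0° is gauche with iPr at 300° (1.5); tBu at 0° is gauche with Ph at 60° (1.6); CH2Cl at 240° is gauche with NH2 at 180° (0.8); CH2Cl at 240° is gauche with iPr at 300° (1.2). Total 5.1 kcal/mol.
A is staggered. tBu at 0° is gauche with NH2 at 60° (1.0); tBu at 0° is gauche with Ph at 300° (1.6); CH2Cl at 240° is gauche with iPr at 180° (1.2); CH2Cl at 240° is gauche with Ph at 300° (1.1). Total 4.9 kcal/mol.
E(C) − E(A) = 5.1 − 4.9 = +0.2 kcal/mol.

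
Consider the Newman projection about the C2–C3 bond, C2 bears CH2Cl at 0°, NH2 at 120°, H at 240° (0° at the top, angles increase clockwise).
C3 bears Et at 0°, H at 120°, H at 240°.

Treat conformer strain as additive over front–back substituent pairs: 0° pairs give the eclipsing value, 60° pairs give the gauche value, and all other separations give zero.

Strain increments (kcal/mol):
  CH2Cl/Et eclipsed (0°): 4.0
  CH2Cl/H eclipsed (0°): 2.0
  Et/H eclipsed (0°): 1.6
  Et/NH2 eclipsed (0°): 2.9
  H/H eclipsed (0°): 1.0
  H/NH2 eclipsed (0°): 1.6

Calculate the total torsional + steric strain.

This conformer (eclipsed): CH2Cl–Et eclipsed, NH2–H eclipsed, H–H eclipsed; 4.0 + 1.6 + 1.0 = 6.6 kcal/mol.

6.6 kcal/mol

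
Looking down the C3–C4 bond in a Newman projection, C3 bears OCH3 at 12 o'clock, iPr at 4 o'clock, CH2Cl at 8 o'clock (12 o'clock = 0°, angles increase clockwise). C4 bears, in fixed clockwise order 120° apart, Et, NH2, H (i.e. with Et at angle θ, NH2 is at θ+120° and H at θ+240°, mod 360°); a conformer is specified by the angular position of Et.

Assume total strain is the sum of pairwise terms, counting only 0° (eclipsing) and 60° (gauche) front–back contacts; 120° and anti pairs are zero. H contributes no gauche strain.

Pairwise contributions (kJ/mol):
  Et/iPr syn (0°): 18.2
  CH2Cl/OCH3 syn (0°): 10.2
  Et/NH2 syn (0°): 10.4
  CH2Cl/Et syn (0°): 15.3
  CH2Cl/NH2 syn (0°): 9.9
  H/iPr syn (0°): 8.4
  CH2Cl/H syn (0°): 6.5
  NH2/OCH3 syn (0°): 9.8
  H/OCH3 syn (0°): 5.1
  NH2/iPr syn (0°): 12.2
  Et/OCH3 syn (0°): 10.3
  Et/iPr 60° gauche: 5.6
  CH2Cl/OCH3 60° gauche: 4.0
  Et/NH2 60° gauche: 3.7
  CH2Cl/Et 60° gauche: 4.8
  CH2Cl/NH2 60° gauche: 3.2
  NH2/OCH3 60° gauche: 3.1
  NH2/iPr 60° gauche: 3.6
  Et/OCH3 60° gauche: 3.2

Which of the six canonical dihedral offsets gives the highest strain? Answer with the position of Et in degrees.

240°

Et at 0° (eclipsed): OCH3–Et eclipsed, iPr–NH2 eclipsed, CH2Cl–H eclipsed; 10.3 + 12.2 + 6.5 = 29.0 kJ/mol.
Et at 60° (staggered): OCH3–Et gauche, iPr–Et gauche, iPr–NH2 gauche, CH2Cl–NH2 gauche; 3.2 + 5.6 + 3.6 + 3.2 = 15.6 kJ/mol.
Et at 120° (eclipsed): OCH3–H eclipsed, iPr–Et eclipsed, CH2Cl–NH2 eclipsed; 5.1 + 18.2 + 9.9 = 33.2 kJ/mol.
Et at 180° (staggered): OCH3–NH2 gauche, iPr–Et gauche, CH2Cl–Et gauche, CH2Cl–NH2 gauche; 3.1 + 5.6 + 4.8 + 3.2 = 16.7 kJ/mol.
Et at 240° (eclipsed): OCH3–NH2 eclipsed, iPr–H eclipsed, CH2Cl–Et eclipsed; 9.8 + 8.4 + 15.3 = 33.5 kJ/mol.
Et at 300° (staggered): OCH3–Et gauche, OCH3–NH2 gauche, iPr–NH2 gauche, CH2Cl–Et gauche; 3.2 + 3.1 + 3.6 + 4.8 = 14.7 kJ/mol.
The maximum (33.5 kJ/mol) occurs with Et at 240°.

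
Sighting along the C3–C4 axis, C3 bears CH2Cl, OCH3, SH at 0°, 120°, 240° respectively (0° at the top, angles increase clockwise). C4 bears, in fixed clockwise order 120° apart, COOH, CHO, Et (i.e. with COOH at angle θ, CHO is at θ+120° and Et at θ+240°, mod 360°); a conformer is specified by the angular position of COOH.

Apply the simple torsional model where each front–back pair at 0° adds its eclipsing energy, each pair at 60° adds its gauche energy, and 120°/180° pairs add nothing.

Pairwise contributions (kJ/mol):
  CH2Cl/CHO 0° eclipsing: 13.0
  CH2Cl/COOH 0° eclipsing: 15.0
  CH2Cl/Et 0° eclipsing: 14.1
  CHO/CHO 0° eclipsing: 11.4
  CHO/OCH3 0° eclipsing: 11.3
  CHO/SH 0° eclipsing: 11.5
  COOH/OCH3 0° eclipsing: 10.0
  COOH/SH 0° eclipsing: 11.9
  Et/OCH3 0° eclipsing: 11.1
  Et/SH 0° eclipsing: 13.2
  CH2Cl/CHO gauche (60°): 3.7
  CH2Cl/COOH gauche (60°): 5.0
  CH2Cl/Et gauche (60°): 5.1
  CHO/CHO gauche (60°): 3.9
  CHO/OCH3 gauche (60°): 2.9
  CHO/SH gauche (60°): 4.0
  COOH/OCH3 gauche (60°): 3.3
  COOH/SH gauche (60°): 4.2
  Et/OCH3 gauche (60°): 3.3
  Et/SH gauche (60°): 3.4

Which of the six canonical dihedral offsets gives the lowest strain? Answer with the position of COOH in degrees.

300°

COOH at 0° is eclipsed. CH2Cl at 0° is eclipsed with COOH at 0° (15.0); OCH3 at 120° is eclipsed with CHO at 120° (11.3); SH at 240° is eclipsed with Et at 240° (13.2). Total 39.5 kJ/mol.
COOH at 60° is staggered. CH2Cl at 0° is gauche with COOH at 60° (5.0); CH2Cl at 0° is gauche with Et at 300° (5.1); OCH3 at 120° is gauche with COOH at 60° (3.3); OCH3 at 120° is gauche with CHO at 180° (2.9); SH at 240° is gauche with CHO at 180° (4.0); SH at 240° is gauche with Et at 300° (3.4). Total 23.7 kJ/mol.
COOH at 120° is eclipsed. CH2Cl at 0° is eclipsed with Et at 0° (14.1); OCH3 at 120° is eclipsed with COOH at 120° (10.0); SH at 240° is eclipsed with CHO at 240° (11.5). Total 35.6 kJ/mol.
COOH at 180° is staggered. CH2Cl at 0° is gauche with CHO at 300° (3.7); CH2Cl at 0° is gauche with Et at 60° (5.1); OCH3 at 120° is gauche with COOH at 180° (3.3); OCH3 at 120° is gauche with Et at 60° (3.3); SH at 240° is gauche with COOH at 180° (4.2); SH at 240° is gauche with CHO at 300° (4.0). Total 23.6 kJ/mol.
COOH at 240° is eclipsed. CH2Cl at 0° is eclipsed with CHO at 0° (13.0); OCH3 at 120° is eclipsed with Et at 120° (11.1); SH at 240° is eclipsed with COOH at 240° (11.9). Total 36.0 kJ/mol.
COOH at 300° is staggered. CH2Cl at 0° is gauche with COOH at 300° (5.0); CH2Cl at 0° is gauche with CHO at 60° (3.7); OCH3 at 120° is gauche with CHO at 60° (2.9); OCH3 at 120° is gauche with Et at 180° (3.3); SH at 240° is gauche with COOH at 300° (4.2); SH at 240° is gauche with Et at 180° (3.4). Total 22.5 kJ/mol.
The minimum (22.5 kJ/mol) occurs with COOH at 300°.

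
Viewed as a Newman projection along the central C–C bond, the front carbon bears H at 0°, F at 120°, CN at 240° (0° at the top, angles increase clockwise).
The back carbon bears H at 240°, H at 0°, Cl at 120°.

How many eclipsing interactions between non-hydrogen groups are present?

1

Non-H eclipsing pairs: F(120°)/Cl(120°) — 1 interaction.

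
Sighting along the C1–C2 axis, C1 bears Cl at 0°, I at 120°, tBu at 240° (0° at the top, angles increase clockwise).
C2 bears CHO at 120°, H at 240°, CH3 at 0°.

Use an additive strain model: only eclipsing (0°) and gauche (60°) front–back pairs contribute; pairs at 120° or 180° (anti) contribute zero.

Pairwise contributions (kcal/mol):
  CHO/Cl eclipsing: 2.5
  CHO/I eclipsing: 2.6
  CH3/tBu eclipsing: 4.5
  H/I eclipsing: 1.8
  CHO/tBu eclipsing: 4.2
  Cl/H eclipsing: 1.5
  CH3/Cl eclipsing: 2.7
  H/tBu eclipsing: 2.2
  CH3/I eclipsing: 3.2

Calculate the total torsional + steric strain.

7.5 kcal/mol

This conformer is eclipsed. Cl at 0° is eclipsed with CH3 at 0° (2.7); I at 120° is eclipsed with CHO at 120° (2.6); tBu at 240° is eclipsed with H at 240° (2.2). Total 7.5 kcal/mol.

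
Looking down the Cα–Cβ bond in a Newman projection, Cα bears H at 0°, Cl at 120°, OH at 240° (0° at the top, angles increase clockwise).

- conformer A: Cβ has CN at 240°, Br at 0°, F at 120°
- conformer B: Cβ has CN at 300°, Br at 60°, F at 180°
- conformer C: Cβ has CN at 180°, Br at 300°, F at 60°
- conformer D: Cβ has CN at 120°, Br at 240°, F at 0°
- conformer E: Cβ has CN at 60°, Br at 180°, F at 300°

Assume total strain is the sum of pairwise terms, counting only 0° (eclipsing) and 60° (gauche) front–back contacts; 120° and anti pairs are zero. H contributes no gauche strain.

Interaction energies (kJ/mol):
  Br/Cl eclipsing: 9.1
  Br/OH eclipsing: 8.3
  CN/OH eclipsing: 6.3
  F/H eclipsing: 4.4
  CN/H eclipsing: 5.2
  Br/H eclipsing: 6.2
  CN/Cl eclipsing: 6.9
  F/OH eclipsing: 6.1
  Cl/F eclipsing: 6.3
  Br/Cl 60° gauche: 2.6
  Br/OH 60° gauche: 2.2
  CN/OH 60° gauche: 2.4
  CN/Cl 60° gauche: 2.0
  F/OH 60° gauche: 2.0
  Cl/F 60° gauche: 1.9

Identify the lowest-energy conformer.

A (eclipsed): H–Br eclipsed, Cl–F eclipsed, OH–CN eclipsed; 6.2 + 6.3 + 6.3 = 18.8 kJ/mol.
B (staggered): Cl–Br gauche, Cl–F gauche, OH–CN gauche, OH–F gauche; 2.6 + 1.9 + 2.4 + 2.0 = 8.9 kJ/mol.
C (staggered): Cl–CN gauche, Cl–F gauche, OH–CN gauche, OH–Br gauche; 2.0 + 1.9 + 2.4 + 2.2 = 8.5 kJ/mol.
D (eclipsed): H–F eclipsed, Cl–CN eclipsed, OH–Br eclipsed; 4.4 + 6.9 + 8.3 = 19.6 kJ/mol.
E (staggered): Cl–CN gauche, Cl–Br gauche, OH–Br gauche, OH–F gauche; 2.0 + 2.6 + 2.2 + 2.0 = 8.8 kJ/mol.
C has the lowest total (8.5 kJ/mol).

C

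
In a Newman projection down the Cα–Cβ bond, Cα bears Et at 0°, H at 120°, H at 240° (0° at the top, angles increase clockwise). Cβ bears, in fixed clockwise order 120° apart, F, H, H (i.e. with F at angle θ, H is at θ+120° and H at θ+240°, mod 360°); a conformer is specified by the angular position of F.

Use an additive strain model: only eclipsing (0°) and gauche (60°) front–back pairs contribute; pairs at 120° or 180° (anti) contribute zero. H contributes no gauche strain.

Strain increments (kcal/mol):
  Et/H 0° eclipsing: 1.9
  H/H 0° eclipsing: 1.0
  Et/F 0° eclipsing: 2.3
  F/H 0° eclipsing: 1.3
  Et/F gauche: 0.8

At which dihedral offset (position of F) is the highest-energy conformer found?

0°

F at 0° is eclipsed. Et at 0° is eclipsed with F at 0° (2.3); H at 120° is eclipsed with H at 120° (1.0); H at 240° is eclipsed with H at 240° (1.0). Total 4.3 kcal/mol.
F at 60° is staggered. Et at 0° is gauche with F at 60° (0.8). Total 0.8 kcal/mol.
F at 120° is eclipsed. Et at 0° is eclipsed with H at 0° (1.9); H at 120° is eclipsed with F at 120° (1.3); H at 240° is eclipsed with H at 240° (1.0). Total 4.2 kcal/mol.
F at 180° (staggered): no non-H gauche contacts → 0.0 kcal/mol.
F at 240° is eclipsed. Et at 0° is eclipsed with H at 0° (1.9); H at 120° is eclipsed with H at 120° (1.0); H at 240° is eclipsed with F at 240° (1.3). Total 4.2 kcal/mol.
F at 300° is staggered. Et at 0° is gauche with F at 300° (0.8). Total 0.8 kcal/mol.
The maximum (4.3 kcal/mol) occurs with F at 0°.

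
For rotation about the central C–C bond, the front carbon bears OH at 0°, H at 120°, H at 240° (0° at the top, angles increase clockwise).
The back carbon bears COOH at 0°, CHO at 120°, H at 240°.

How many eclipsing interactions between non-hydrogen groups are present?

1

Non-H eclipsing pairs: OH(0°)/COOH(0°) — 1 interaction.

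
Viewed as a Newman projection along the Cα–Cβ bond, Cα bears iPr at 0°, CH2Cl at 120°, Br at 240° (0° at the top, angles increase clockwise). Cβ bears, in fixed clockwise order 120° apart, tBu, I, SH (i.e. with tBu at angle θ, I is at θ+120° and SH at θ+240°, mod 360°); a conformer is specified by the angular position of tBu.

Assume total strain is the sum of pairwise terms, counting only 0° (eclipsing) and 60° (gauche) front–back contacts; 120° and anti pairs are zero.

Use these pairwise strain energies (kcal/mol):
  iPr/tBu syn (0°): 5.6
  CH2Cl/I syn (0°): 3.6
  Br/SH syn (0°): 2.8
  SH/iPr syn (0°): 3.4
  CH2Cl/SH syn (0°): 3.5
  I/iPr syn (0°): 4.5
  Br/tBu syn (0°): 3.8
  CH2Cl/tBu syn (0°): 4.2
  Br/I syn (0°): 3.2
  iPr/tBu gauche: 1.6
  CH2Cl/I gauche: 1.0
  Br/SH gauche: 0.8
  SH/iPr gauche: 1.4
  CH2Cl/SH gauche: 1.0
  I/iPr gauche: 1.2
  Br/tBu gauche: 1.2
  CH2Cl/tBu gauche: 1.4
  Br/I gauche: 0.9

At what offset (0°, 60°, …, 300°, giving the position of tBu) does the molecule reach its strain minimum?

300°

tBu at 0° (eclipsed): iPr(0°)/tBu(0°) eclipsed 5.6; CH2Cl(120°)/I(120°) eclipsed 3.6; Br(240°)/SH(240°) eclipsed 2.8 → 12.0 kcal/mol.
tBu at 60° (staggered): iPr(0°)/tBu(60°) gauche 1.6; iPr(0°)/SH(300°) gauche 1.4; CH2Cl(120°)/tBu(60°) gauche 1.4; CH2Cl(120°)/I(180°) gauche 1.0; Br(240°)/I(180°) gauche 0.9; Br(240°)/SH(300°) gauche 0.8 → 7.1 kcal/mol.
tBu at 120° (eclipsed): iPr(0°)/SH(0°) eclipsed 3.4; CH2Cl(120°)/tBu(120°) eclipsed 4.2; Br(240°)/I(240°) eclipsed 3.2 → 10.8 kcal/mol.
tBu at 180° (staggered): iPr(0°)/I(300°) gauche 1.2; iPr(0°)/SH(60°) gauche 1.4; CH2Cl(120°)/tBu(180°) gauche 1.4; CH2Cl(120°)/SH(60°) gauche 1.0; Br(240°)/tBu(180°) gauche 1.2; Br(240°)/I(300°) gauche 0.9 → 7.1 kcal/mol.
tBu at 240° (eclipsed): iPr(0°)/I(0°) eclipsed 4.5; CH2Cl(120°)/SH(120°) eclipsed 3.5; Br(240°)/tBu(240°) eclipsed 3.8 → 11.8 kcal/mol.
tBu at 300° (staggered): iPr(0°)/tBu(300°) gauche 1.6; iPr(0°)/I(60°) gauche 1.2; CH2Cl(120°)/I(60°) gauche 1.0; CH2Cl(120°)/SH(180°) gauche 1.0; Br(240°)/tBu(300°) gauche 1.2; Br(240°)/SH(180°) gauche 0.8 → 6.8 kcal/mol.
The minimum (6.8 kcal/mol) occurs with tBu at 300°.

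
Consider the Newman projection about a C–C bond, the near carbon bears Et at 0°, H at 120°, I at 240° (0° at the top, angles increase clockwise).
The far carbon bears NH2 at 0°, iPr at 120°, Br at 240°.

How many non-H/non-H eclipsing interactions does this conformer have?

Non-H eclipsing pairs: Et(0°)/NH2(0°); I(240°)/Br(240°) — 2 interactions.

2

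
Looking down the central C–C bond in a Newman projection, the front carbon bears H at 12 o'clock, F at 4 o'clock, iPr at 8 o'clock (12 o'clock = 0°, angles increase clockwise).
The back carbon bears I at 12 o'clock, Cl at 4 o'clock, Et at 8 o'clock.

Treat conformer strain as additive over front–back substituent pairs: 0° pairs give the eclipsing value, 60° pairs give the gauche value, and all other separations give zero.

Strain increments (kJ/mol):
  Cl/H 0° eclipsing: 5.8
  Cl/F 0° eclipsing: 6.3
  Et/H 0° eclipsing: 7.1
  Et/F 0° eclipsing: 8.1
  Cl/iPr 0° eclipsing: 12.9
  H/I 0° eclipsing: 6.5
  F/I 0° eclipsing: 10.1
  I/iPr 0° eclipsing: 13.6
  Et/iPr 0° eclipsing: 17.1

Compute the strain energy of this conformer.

29.9 kJ/mol

This conformer (eclipsed): H(0°)/I(0°) eclipsed 6.5; F(120°)/Cl(120°) eclipsed 6.3; iPr(240°)/Et(240°) eclipsed 17.1 → 29.9 kJ/mol.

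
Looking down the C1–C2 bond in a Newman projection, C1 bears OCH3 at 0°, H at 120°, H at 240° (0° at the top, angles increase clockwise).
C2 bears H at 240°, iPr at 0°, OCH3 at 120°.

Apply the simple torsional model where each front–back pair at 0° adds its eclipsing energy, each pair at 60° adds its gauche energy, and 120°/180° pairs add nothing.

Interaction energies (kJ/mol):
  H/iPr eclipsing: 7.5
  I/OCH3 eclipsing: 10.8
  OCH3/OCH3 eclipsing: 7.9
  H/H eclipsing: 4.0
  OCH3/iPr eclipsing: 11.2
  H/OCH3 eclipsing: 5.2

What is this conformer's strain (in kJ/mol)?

20.4 kJ/mol

This conformer (eclipsed): OCH3–iPr eclipsed, H–OCH3 eclipsed, H–H eclipsed; 11.2 + 5.2 + 4.0 = 20.4 kJ/mol.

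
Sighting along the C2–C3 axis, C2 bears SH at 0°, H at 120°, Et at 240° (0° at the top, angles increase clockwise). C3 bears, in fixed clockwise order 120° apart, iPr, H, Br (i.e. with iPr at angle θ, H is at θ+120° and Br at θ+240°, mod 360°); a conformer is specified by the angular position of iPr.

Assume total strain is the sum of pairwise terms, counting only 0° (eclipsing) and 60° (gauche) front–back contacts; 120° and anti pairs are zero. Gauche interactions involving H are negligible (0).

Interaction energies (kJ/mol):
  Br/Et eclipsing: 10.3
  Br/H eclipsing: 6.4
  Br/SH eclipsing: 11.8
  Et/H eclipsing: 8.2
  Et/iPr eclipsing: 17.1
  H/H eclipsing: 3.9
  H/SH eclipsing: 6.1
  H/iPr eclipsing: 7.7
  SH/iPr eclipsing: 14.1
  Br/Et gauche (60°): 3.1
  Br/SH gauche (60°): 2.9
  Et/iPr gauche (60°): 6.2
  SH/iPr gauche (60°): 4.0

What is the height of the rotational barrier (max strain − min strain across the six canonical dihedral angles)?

iPr at 0° is eclipsed. SH at 0° is eclipsed with iPr at 0° (14.1); H at 120° is eclipsed with H at 120° (3.9); Et at 240° is eclipsed with Br at 240° (10.3). Total 28.3 kJ/mol.
iPr at 60° is staggered. SH at 0° is gauche with iPr at 60° (4.0); SH at 0° is gauche with Br at 300° (2.9); Et at 240° is gauche with Br at 300° (3.1). Total 10.0 kJ/mol.
iPr at 120° is eclipsed. SH at 0° is eclipsed with Br at 0° (11.8); H at 120° is eclipsed with iPr at 120° (7.7); Et at 240° is eclipsed with H at 240° (8.2). Total 27.7 kJ/mol.
iPr at 180° is staggered. SH at 0° is gauche with Br at 60° (2.9); Et at 240° is gauche with iPr at 180° (6.2). Total 9.1 kJ/mol.
iPr at 240° is eclipsed. SH at 0° is eclipsed with H at 0° (6.1); H at 120° is eclipsed with Br at 120° (6.4); Et at 240° is eclipsed with iPr at 240° (17.1). Total 29.6 kJ/mol.
iPr at 300° is staggered. SH at 0° is gauche with iPr at 300° (4.0); Et at 240° is gauche with iPr at 300° (6.2); Et at 240° is gauche with Br at 180° (3.1). Total 13.3 kJ/mol.
Max at 240° (29.6 kJ/mol), min at 180° (9.1 kJ/mol); barrier = 20.5 kJ/mol.

20.5 kJ/mol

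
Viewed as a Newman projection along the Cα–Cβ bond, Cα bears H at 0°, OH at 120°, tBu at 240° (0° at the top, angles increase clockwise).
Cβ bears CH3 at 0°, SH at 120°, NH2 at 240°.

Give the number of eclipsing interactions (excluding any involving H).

2

Non-H eclipsing pairs: OH(120°)/SH(120°); tBu(240°)/NH2(240°) — 2 interactions.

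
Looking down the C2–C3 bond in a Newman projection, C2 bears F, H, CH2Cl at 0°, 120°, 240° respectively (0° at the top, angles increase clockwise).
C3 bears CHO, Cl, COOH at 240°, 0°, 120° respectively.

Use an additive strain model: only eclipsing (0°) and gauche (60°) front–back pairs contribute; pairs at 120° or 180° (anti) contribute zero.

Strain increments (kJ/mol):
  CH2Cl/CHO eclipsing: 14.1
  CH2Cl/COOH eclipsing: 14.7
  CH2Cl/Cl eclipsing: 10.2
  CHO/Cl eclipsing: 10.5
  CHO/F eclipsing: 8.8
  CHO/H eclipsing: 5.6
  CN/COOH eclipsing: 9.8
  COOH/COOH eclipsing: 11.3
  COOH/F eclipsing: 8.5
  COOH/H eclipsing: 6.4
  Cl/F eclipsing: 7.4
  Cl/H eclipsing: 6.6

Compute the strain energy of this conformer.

This conformer (eclipsed): F(0°)/Cl(0°) eclipsed 7.4; H(120°)/COOH(120°) eclipsed 6.4; CH2Cl(240°)/CHO(240°) eclipsed 14.1 → 27.9 kJ/mol.

27.9 kJ/mol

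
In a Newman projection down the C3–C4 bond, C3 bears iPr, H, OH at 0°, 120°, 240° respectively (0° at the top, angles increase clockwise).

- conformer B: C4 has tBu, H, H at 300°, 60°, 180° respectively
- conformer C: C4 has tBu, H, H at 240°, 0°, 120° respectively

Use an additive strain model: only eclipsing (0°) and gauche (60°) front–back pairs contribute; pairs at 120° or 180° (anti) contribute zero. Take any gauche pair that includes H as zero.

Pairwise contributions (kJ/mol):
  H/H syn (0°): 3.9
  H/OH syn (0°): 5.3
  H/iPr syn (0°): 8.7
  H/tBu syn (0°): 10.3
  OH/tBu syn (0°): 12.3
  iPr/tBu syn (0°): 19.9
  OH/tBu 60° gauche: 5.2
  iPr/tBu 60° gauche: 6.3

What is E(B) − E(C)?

-13.4 kJ/mol

B is staggered. iPr at 0° is gauche with tBu at 300° (6.3); OH at 240° is gauche with tBu at 300° (5.2). Total 11.5 kJ/mol.
C is eclipsed. iPr at 0° is eclipsed with H at 0° (8.7); H at 120° is eclipsed with H at 120° (3.9); OH at 240° is eclipsed with tBu at 240° (12.3). Total 24.9 kJ/mol.
E(B) − E(C) = 11.5 − 24.9 = -13.4 kJ/mol.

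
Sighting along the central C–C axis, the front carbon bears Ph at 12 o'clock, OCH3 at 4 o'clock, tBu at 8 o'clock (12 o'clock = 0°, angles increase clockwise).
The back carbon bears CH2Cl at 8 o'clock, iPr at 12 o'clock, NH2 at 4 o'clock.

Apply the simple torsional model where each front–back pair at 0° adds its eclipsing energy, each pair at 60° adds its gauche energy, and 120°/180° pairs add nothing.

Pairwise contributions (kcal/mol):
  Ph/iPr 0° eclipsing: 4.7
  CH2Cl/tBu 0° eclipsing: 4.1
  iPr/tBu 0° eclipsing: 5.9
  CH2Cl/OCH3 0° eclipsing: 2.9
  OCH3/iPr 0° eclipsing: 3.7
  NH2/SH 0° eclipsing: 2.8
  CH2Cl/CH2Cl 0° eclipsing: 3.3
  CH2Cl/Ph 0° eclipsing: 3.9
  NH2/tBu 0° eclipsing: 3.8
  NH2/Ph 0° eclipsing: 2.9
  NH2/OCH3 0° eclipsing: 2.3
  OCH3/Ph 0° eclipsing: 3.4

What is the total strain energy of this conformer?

This conformer (eclipsed): Ph(0°)/iPr(0°) eclipsed 4.7; OCH3(120°)/NH2(120°) eclipsed 2.3; tBu(240°)/CH2Cl(240°) eclipsed 4.1 → 11.1 kcal/mol.

11.1 kcal/mol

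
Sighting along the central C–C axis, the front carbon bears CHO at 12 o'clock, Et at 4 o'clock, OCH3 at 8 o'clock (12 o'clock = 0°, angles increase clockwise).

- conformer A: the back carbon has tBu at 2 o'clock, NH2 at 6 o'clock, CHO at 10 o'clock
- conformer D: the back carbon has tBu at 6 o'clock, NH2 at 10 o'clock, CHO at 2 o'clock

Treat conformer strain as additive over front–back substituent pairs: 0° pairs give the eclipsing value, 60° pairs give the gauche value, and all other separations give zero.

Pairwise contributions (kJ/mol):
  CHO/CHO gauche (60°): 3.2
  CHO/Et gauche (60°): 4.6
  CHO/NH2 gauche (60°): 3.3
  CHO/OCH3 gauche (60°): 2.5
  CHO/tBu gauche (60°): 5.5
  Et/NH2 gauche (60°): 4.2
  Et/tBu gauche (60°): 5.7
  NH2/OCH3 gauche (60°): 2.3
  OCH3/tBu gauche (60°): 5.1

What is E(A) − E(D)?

A (staggered): CHO–tBu gauche, CHO–CHO gauche, Et–tBu gauche, Et–NH2 gauche, OCH3–NH2 gauche, OCH3–CHO gauche; 5.5 + 3.2 + 5.7 + 4.2 + 2.3 + 2.5 = 23.4 kJ/mol.
D (staggered): CHO–NH2 gauche, CHO–CHO gauche, Et–tBu gauche, Et–CHO gauche, OCH3–tBu gauche, OCH3–NH2 gauche; 3.3 + 3.2 + 5.7 + 4.6 + 5.1 + 2.3 = 24.2 kJ/mol.
E(A) − E(D) = 23.4 − 24.2 = -0.8 kJ/mol.

-0.8 kJ/mol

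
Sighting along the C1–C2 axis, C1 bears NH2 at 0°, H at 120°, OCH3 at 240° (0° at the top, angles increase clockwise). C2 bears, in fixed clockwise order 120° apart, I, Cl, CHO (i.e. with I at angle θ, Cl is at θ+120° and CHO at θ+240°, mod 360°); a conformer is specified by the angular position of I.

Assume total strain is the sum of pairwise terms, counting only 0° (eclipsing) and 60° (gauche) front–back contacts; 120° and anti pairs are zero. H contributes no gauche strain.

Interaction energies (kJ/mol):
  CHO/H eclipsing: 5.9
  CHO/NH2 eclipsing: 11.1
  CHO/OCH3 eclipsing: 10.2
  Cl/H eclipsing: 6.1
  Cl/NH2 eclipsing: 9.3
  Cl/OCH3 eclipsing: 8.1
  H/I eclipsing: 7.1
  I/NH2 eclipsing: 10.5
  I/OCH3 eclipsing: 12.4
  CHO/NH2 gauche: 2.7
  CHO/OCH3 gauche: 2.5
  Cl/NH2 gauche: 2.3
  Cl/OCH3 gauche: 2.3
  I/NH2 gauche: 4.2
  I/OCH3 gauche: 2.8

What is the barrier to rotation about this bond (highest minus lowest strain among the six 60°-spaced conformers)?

I at 0° is eclipsed. NH2 at 0° is eclipsed with I at 0° (10.5); H at 120° is eclipsed with Cl at 120° (6.1); OCH3 at 240° is eclipsed with CHO at 240° (10.2). Total 26.8 kJ/mol.
I at 60° is staggered. NH2 at 0° is gauche with I at 60° (4.2); NH2 at 0° is gauche with CHO at 300° (2.7); OCH3 at 240° is gauche with Cl at 180° (2.3); OCH3 at 240° is gauche with CHO at 300° (2.5). Total 11.7 kJ/mol.
I at 120° is eclipsed. NH2 at 0° is eclipsed with CHO at 0° (11.1); H at 120° is eclipsed with I at 120° (7.1); OCH3 at 240° is eclipsed with Cl at 240° (8.1). Total 26.3 kJ/mol.
I at 180° is staggered. NH2 at 0° is gauche with Cl at 300° (2.3); NH2 at 0° is gauche with CHO at 60° (2.7); OCH3 at 240° is gauche with I at 180° (2.8); OCH3 at 240° is gauche with Cl at 300° (2.3). Total 10.1 kJ/mol.
I at 240° is eclipsed. NH2 at 0° is eclipsed with Cl at 0° (9.3); H at 120° is eclipsed with CHO at 120° (5.9); OCH3 at 240° is eclipsed with I at 240° (12.4). Total 27.6 kJ/mol.
I at 300° is staggered. NH2 at 0° is gauche with I at 300° (4.2); NH2 at 0° is gauche with Cl at 60° (2.3); OCH3 at 240° is gauche with I at 300° (2.8); OCH3 at 240° is gauche with CHO at 180° (2.5). Total 11.8 kJ/mol.
Max at 240° (27.6 kJ/mol), min at 180° (10.1 kJ/mol); barrier = 17.5 kJ/mol.

17.5 kJ/mol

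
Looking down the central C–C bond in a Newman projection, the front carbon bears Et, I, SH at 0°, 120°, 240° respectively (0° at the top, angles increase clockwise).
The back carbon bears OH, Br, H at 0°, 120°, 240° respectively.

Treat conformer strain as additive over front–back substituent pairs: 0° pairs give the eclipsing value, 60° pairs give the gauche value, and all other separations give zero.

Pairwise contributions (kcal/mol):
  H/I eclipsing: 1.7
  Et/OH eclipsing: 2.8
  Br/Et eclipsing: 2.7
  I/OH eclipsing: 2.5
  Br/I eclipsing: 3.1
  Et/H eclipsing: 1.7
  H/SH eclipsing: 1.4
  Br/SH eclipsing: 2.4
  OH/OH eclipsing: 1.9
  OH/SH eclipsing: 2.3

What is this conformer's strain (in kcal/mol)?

This conformer is eclipsed. Et at 0° is eclipsed with OH at 0° (2.8); I at 120° is eclipsed with Br at 120° (3.1); SH at 240° is eclipsed with H at 240° (1.4). Total 7.3 kcal/mol.

7.3 kcal/mol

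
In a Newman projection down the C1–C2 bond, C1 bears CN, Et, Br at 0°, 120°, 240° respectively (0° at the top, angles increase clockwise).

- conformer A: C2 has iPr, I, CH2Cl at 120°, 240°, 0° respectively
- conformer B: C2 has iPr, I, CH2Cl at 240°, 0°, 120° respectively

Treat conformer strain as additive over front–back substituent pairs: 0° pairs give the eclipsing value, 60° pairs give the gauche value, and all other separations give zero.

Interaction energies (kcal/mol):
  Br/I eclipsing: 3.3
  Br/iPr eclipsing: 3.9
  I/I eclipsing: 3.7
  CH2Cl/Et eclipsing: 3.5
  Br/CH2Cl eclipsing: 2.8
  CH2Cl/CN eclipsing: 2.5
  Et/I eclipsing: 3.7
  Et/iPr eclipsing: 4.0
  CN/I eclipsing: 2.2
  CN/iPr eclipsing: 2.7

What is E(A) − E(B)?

+0.2 kcal/mol

A is eclipsed. CN at 0° is eclipsed with CH2Cl at 0° (2.5); Et at 120° is eclipsed with iPr at 120° (4.0); Br at 240° is eclipsed with I at 240° (3.3). Total 9.8 kcal/mol.
B is eclipsed. CN at 0° is eclipsed with I at 0° (2.2); Et at 120° is eclipsed with CH2Cl at 120° (3.5); Br at 240° is eclipsed with iPr at 240° (3.9). Total 9.6 kcal/mol.
E(A) − E(B) = 9.8 − 9.6 = +0.2 kcal/mol.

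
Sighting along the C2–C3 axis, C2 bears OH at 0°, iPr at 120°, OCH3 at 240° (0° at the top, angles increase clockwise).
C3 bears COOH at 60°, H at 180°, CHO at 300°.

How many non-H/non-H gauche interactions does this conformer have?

4

Non-H gauche pairs: OH(0°)/COOH(60°); OH(0°)/CHO(300°); iPr(120°)/COOH(60°); OCH3(240°)/CHO(300°) — 4 interactions.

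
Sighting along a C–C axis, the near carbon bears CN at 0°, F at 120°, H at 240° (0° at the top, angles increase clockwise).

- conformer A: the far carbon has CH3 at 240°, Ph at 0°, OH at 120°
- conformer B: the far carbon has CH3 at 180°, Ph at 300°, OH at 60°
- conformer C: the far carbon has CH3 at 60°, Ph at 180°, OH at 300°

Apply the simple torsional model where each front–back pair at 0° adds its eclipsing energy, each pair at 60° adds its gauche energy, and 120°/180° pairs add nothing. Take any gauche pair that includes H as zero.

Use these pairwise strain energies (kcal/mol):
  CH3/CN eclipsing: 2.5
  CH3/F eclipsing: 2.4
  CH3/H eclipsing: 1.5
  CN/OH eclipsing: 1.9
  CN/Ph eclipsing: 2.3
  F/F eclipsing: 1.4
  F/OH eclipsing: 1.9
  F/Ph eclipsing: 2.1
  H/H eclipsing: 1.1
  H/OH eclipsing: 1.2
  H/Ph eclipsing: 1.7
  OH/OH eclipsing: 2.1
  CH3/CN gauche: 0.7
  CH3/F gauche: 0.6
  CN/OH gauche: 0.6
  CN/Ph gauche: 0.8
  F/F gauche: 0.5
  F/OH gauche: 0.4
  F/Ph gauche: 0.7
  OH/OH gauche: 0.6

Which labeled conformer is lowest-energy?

B

A (eclipsed): CN–Ph eclipsed, F–OH eclipsed, H–CH3 eclipsed; 2.3 + 1.9 + 1.5 = 5.7 kcal/mol.
B (staggered): CN–Ph gauche, CN–OH gauche, F–CH3 gauche, F–OH gauche; 0.8 + 0.6 + 0.6 + 0.4 = 2.4 kcal/mol.
C (staggered): CN–CH3 gauche, CN–OH gauche, F–CH3 gauche, F–Ph gauche; 0.7 + 0.6 + 0.6 + 0.7 = 2.6 kcal/mol.
B has the lowest total (2.4 kcal/mol).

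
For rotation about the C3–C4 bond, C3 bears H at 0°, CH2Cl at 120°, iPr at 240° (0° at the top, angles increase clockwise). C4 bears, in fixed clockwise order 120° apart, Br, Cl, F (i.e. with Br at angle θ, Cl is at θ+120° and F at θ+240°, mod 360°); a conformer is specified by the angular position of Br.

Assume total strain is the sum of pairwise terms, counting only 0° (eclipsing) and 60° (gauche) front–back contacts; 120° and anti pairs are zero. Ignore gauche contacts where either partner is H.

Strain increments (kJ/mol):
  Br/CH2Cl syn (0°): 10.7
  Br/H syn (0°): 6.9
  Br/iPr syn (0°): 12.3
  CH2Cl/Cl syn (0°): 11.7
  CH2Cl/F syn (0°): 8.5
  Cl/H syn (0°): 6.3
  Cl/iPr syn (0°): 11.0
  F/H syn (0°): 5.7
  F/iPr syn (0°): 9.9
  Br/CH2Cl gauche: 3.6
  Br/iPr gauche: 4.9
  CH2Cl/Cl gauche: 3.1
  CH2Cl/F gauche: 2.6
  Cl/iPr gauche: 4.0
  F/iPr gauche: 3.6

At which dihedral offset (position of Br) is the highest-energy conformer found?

0°

Br at 0° (eclipsed): H(0°)/Br(0°) eclipsed 6.9; CH2Cl(120°)/Cl(120°) eclipsed 11.7; iPr(240°)/F(240°) eclipsed 9.9 → 28.5 kJ/mol.
Br at 60° (staggered): CH2Cl(120°)/Br(60°) gauche 3.6; CH2Cl(120°)/Cl(180°) gauche 3.1; iPr(240°)/Cl(180°) gauche 4.0; iPr(240°)/F(300°) gauche 3.6 → 14.3 kJ/mol.
Br at 120° (eclipsed): H(0°)/F(0°) eclipsed 5.7; CH2Cl(120°)/Br(120°) eclipsed 10.7; iPr(240°)/Cl(240°) eclipsed 11.0 → 27.4 kJ/mol.
Br at 180° (staggered): CH2Cl(120°)/Br(180°) gauche 3.6; CH2Cl(120°)/F(60°) gauche 2.6; iPr(240°)/Br(180°) gauche 4.9; iPr(240°)/Cl(300°) gauche 4.0 → 15.1 kJ/mol.
Br at 240° (eclipsed): H(0°)/Cl(0°) eclipsed 6.3; CH2Cl(120°)/F(120°) eclipsed 8.5; iPr(240°)/Br(240°) eclipsed 12.3 → 27.1 kJ/mol.
Br at 300° (staggered): CH2Cl(120°)/Cl(60°) gauche 3.1; CH2Cl(120°)/F(180°) gauche 2.6; iPr(240°)/Br(300°) gauche 4.9; iPr(240°)/F(180°) gauche 3.6 → 14.2 kJ/mol.
The maximum (28.5 kJ/mol) occurs with Br at 0°.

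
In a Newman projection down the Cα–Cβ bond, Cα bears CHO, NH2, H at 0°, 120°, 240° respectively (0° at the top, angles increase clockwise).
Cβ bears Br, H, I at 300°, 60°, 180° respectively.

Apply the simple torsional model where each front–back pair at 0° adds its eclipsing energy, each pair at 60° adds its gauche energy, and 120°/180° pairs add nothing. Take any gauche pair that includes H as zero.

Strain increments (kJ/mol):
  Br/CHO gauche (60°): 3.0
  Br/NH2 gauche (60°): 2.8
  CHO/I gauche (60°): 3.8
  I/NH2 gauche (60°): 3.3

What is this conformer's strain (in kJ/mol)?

6.3 kJ/mol

This conformer (staggered): CHO–Br gauche, NH2–I gauche; 3.0 + 3.3 = 6.3 kJ/mol.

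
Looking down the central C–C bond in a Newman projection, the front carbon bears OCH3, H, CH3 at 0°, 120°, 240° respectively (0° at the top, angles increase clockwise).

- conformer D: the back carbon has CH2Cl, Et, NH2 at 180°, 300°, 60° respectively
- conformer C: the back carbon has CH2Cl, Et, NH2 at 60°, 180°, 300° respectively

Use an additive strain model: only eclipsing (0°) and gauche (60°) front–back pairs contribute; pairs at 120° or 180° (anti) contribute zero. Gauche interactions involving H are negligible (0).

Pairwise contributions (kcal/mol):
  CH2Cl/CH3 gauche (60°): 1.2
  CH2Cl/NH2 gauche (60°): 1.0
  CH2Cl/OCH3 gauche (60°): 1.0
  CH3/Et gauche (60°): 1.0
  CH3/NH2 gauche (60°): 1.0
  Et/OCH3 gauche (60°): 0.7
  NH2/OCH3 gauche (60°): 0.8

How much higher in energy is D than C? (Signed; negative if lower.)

D (staggered): OCH3(0°)/Et(300°) gauche 0.7; OCH3(0°)/NH2(60°) gauche 0.8; CH3(240°)/CH2Cl(180°) gauche 1.2; CH3(240°)/Et(300°) gauche 1.0 → 3.7 kcal/mol.
C (staggered): OCH3(0°)/CH2Cl(60°) gauche 1.0; OCH3(0°)/NH2(300°) gauche 0.8; CH3(240°)/Et(180°) gauche 1.0; CH3(240°)/NH2(300°) gauche 1.0 → 3.8 kcal/mol.
E(D) − E(C) = 3.7 − 3.8 = -0.1 kcal/mol.

-0.1 kcal/mol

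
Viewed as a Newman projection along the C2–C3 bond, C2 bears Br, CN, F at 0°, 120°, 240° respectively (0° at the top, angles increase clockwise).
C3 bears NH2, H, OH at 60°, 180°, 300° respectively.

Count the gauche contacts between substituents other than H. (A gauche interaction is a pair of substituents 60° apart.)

4

Non-H gauche pairs: Br(0°)/NH2(60°); Br(0°)/OH(300°); CN(120°)/NH2(60°); F(240°)/OH(300°) — 4 interactions.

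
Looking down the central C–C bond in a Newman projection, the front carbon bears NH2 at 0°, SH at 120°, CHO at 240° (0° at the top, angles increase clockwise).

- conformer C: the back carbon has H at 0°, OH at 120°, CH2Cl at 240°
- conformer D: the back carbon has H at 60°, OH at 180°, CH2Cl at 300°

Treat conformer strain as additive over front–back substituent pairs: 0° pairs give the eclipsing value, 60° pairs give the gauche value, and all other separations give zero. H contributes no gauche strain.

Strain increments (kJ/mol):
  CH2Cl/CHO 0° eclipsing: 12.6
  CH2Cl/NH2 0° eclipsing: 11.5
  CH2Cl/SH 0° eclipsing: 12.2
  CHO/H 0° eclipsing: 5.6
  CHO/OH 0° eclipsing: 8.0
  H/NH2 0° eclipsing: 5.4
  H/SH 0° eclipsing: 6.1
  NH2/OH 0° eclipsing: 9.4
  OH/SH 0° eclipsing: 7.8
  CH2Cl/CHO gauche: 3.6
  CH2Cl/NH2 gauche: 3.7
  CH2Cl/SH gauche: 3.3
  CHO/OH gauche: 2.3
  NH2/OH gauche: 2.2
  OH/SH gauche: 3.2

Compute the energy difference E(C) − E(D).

+13.0 kJ/mol

C (eclipsed): NH2(0°)/H(0°) eclipsed 5.4; SH(120°)/OH(120°) eclipsed 7.8; CHO(240°)/CH2Cl(240°) eclipsed 12.6 → 25.8 kJ/mol.
D (staggered): NH2(0°)/CH2Cl(300°) gauche 3.7; SH(120°)/OH(180°) gauche 3.2; CHO(240°)/OH(180°) gauche 2.3; CHO(240°)/CH2Cl(300°) gauche 3.6 → 12.8 kJ/mol.
E(C) − E(D) = 25.8 − 12.8 = +13.0 kJ/mol.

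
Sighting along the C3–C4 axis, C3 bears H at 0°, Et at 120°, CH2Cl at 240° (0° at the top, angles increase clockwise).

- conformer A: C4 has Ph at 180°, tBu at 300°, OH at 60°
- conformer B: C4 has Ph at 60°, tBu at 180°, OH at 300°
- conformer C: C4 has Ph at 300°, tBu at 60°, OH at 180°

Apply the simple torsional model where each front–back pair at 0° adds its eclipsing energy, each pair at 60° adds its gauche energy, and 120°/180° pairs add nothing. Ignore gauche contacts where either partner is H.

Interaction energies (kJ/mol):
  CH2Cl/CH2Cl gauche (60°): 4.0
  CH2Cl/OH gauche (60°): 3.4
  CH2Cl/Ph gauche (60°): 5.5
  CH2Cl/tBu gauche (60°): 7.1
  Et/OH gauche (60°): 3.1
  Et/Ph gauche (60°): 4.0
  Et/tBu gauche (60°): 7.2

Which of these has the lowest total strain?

A (staggered): Et–Ph gauche, Et–OH gauche, CH2Cl–Ph gauche, CH2Cl–tBu gauche; 4.0 + 3.1 + 5.5 + 7.1 = 19.7 kJ/mol.
B (staggered): Et–Ph gauche, Et–tBu gauche, CH2Cl–tBu gauche, CH2Cl–OH gauche; 4.0 + 7.2 + 7.1 + 3.4 = 21.7 kJ/mol.
C (staggered): Et–tBu gauche, Et–OH gauche, CH2Cl–Ph gauche, CH2Cl–OH gauche; 7.2 + 3.1 + 5.5 + 3.4 = 19.2 kJ/mol.
C has the lowest total (19.2 kJ/mol).

C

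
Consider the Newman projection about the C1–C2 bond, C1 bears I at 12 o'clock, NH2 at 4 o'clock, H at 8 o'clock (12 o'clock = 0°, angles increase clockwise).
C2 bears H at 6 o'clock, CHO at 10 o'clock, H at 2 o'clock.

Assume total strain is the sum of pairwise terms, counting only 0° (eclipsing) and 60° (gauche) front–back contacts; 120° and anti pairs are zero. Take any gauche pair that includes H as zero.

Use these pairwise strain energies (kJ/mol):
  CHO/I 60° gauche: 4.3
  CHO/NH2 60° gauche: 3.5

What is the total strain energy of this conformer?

4.3 kJ/mol

This conformer (staggered): I(0°)/CHO(300°) gauche 4.3 → 4.3 kJ/mol.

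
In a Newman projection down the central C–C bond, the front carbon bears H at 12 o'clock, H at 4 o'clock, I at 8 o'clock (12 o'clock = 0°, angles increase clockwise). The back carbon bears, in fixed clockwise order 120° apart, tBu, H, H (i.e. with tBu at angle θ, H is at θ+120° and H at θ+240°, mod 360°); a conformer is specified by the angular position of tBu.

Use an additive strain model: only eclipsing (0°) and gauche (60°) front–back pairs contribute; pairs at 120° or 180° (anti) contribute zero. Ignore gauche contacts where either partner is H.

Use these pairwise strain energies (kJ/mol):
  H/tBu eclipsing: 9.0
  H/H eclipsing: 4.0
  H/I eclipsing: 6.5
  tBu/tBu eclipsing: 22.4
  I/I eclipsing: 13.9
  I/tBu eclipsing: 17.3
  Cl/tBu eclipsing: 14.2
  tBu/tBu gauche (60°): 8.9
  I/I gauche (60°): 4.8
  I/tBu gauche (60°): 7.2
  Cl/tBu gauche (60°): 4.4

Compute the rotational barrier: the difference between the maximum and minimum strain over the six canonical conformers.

tBu at 0° (eclipsed): H–tBu eclipsed, H–H eclipsed, I–H eclipsed; 9.0 + 4.0 + 6.5 = 19.5 kJ/mol.
tBu at 60° (staggered): no non-H gauche contacts → 0.0 kJ/mol.
tBu at 120° (eclipsed): H–H eclipsed, H–tBu eclipsed, I–H eclipsed; 4.0 + 9.0 + 6.5 = 19.5 kJ/mol.
tBu at 180° (staggered): I–tBu gauche; 7.2 = 7.2 kJ/mol.
tBu at 240° (eclipsed): H–H eclipsed, H–H eclipsed, I–tBu eclipsed; 4.0 + 4.0 + 17.3 = 25.3 kJ/mol.
tBu at 300° (staggered): I–tBu gauche; 7.2 = 7.2 kJ/mol.
Max at 240° (25.3 kJ/mol), min at 60° (0.0 kJ/mol); barrier = 25.3 kJ/mol.

25.3 kJ/mol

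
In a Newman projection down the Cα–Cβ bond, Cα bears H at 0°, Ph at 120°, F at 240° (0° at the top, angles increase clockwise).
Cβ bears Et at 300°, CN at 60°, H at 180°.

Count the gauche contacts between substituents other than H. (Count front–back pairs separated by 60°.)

2

Non-H gauche pairs: Ph(120°)/CN(60°); F(240°)/Et(300°) — 2 interactions.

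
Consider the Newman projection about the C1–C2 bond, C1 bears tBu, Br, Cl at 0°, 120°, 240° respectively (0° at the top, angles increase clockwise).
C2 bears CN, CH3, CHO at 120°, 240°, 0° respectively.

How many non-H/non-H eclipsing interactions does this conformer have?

Non-H eclipsing pairs: tBu(0°)/CHO(0°); Br(120°)/CN(120°); Cl(240°)/CH3(240°) — 3 interactions.

3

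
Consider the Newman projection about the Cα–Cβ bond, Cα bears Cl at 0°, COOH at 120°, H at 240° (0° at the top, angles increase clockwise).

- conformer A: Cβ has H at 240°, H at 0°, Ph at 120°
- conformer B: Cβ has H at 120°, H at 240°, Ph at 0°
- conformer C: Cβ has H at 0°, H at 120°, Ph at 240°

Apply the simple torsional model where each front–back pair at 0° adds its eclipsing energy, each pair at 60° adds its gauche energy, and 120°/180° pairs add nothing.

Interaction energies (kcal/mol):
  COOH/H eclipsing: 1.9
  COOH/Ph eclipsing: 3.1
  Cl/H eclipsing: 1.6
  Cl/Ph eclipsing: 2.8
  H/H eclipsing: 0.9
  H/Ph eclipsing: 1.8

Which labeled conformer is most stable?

C

A (eclipsed): Cl(0°)/H(0°) eclipsed 1.6; COOH(120°)/Ph(120°) eclipsed 3.1; H(240°)/H(240°) eclipsed 0.9 → 5.6 kcal/mol.
B (eclipsed): Cl(0°)/Ph(0°) eclipsed 2.8; COOH(120°)/H(120°) eclipsed 1.9; H(240°)/H(240°) eclipsed 0.9 → 5.6 kcal/mol.
C (eclipsed): Cl(0°)/H(0°) eclipsed 1.6; COOH(120°)/H(120°) eclipsed 1.9; H(240°)/Ph(240°) eclipsed 1.8 → 5.3 kcal/mol.
C has the lowest total (5.3 kcal/mol).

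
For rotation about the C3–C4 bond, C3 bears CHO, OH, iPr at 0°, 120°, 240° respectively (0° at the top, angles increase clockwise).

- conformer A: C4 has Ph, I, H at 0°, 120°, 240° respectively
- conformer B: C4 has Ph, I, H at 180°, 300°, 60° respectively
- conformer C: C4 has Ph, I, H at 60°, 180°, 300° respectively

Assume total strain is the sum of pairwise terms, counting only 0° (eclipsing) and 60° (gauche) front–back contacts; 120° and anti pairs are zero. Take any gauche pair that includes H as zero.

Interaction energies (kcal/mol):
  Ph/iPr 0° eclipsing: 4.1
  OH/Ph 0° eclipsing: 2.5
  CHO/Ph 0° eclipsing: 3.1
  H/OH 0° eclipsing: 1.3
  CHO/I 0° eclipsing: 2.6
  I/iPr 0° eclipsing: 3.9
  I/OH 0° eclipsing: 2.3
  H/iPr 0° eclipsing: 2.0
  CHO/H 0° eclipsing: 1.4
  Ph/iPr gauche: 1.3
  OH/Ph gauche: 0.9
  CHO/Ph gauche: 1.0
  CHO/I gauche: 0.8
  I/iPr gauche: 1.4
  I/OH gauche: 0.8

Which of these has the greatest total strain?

A is eclipsed. CHO at 0° is eclipsed with Ph at 0° (3.1); OH at 120° is eclipsed with I at 120° (2.3); iPr at 240° is eclipsed with H at 240° (2.0). Total 7.4 kcal/mol.
B is staggered. CHO at 0° is gauche with I at 300° (0.8); OH at 120° is gauche with Ph at 180° (0.9); iPr at 240° is gauche with Ph at 180° (1.3); iPr at 240° is gauche with I at 300° (1.4). Total 4.4 kcal/mol.
C is staggered. CHO at 0° is gauche with Ph at 60° (1.0); OH at 120° is gauche with Ph at 60° (0.9); OH at 120° is gauche with I at 180° (0.8); iPr at 240° is gauche with I at 180° (1.4). Total 4.1 kcal/mol.
A has the highest total (7.4 kcal/mol).

A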